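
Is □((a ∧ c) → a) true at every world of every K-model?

Yes, valid

Tableau for the negation ¬□((a ∧ c) → a):
1. ¬□((a ∧ c) → a), 0
2. ¬((a ∧ c) → a), 1   [¬□-rule on 1: fresh world 1, 0R1]
3. a ∧ c, 1   [¬→-rule on 2]
4. ¬a, 1   [¬→-rule on 2]
5. a, 1   [∧-rule on 3]
6. c, 1   [∧-rule on 3]
Accessibility: 0R1
Branch closes: a and ¬a both at 1.
All branches of the negation close; one closing branch shown above.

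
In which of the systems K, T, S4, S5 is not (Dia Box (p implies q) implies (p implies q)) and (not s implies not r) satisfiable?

K, T, S4

S4-tableau for the formula:
1. not (Dia Box (p implies q) implies (p implies q)) and (not s implies not r), u
2. not (Dia Box (p implies q) implies (p implies q)), u
3. not s implies not r, u
4. Dia Box (p implies q), u
5. not (p implies q), u
6. p, u
7. not q, u
8. not r, u
9. Box (p implies q), v
10. p implies q, v
11. q, v
Accessibility: uRu, uRv, vRv
Complete open branch: satisfiable in S4, hence also in K, T (this S4-model is also a K-model and a T-model).
S5-tableau for the formula:
1. not (Dia Box (p implies q) implies (p implies q)) and (not s implies not r), u
2. not (Dia Box (p implies q) implies (p implies q)), u
3. not s implies not r, u
4. Dia Box (p implies q), u
5. not (p implies q), u
6. p, u
7. not q, u
8. not r, u
9. Box (p implies q), v
10. p implies q, u
11. p implies q, v
12. q, u
Accessibility: uRu, uRv, vRu, vRv
Branch closes: q and not q both at u.
Every branch closes (one shown): unsatisfiable in S5.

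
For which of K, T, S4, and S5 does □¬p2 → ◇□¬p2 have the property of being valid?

T-tableau for the negation ¬(□¬p2 → ◇□¬p2):
1. ¬(□¬p2 → ◇□¬p2), u
2. □¬p2, u
3. ¬◇□¬p2, u
4. ¬p2, u
5. ¬□¬p2, u
6. p2, v
7. ¬p2, v
Accessibility: uRu, uRv, vRv
Branch closes: p2 and ¬p2 both at v.
Every branch closes (one shown): valid in T, hence also in S4, S5 (every theorem of T is a theorem of S4 and S5).
K-tableau for the negation ¬(□¬p2 → ◇□¬p2):
1. ¬(□¬p2 → ◇□¬p2), u
2. □¬p2, u
3. ¬◇□¬p2, u
Complete open branch: countermodel on a K-frame, so not valid in K.

T, S4, S5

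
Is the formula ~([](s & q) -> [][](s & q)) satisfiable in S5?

No, unsatisfiable

1. ~([](s & q) -> [][](s & q)), w0
2. [](s & q), w0
3. ~[][](s & q), w0
4. s & q, w0
5. s, w0
6. q, w0
7. ~[](s & q), w1
8. s & q, w1
9. s, w1
10. q, w1
11. ~(s & q), w2
12. s & q, w2
13. s, w2
14. q, w2
15. ~q, w2
Accessibility: w0Rw0, w0Rw1, w0Rw2, w1Rw0, w1Rw1, w1Rw2, w2Rw0, w2Rw1, w2Rw2
Branch closes: q and ~q both at w2.
All branches of the tableau close; one closing branch shown above.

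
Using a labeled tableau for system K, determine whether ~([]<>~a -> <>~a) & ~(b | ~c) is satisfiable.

Satisfiable

1. ~([]<>~a -> <>~a) & ~(b | ~c), w0
2. ~([]<>~a -> <>~a), w0
3. ~(b | ~c), w0
4. []<>~a, w0
5. ~<>~a, w0
6. ~b, w0
7. c, w0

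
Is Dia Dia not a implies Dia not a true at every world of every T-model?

No, not valid

Tableau for the negation not (Dia Dia not a implies Dia not a):
1. not (Dia Dia not a implies Dia not a), w0
2. Dia Dia not a, w0
3. not Dia not a, w0
4. a, w0
5. Dia not a, w1
6. a, w1
7. not a, w2
Accessibility: w0Rw0, w0Rw1, w1Rw1, w1Rw2, w2Rw2
The negation has an open branch (countermodel exists).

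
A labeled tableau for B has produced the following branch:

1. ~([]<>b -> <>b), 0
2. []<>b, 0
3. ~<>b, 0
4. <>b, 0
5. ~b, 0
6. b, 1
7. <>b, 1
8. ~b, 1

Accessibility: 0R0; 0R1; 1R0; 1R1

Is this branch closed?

Closed

Both b and ~b appear at 1.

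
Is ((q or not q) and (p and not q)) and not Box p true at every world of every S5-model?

Not valid

Tableau for the negation not (((q or not q) and (p and not q)) and not Box p):
1. not (((q or not q) and (p and not q)) and not Box p), u
2. Box p, u   [neg-and-rule on 1 (branches; this branch)]
3. p, u   [Box-rule on 2 via uRu]
Accessibility: uRu
The negation has an open branch (countermodel exists).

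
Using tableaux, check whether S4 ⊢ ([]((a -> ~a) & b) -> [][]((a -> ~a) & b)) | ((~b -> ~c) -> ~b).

Tableau for the negation ~(([]((a -> ~a) & b) -> [][]((a -> ~a) & b)) | ((~b -> ~c) -> ~b)):
1. ~(([]((a -> ~a) & b) -> [][]((a -> ~a) & b)) | ((~b -> ~c) -> ~b)), 0
2. ~([]((a -> ~a) & b) -> [][]((a -> ~a) & b)), 0
3. ~((~b -> ~c) -> ~b), 0
4. []((a -> ~a) & b), 0
5. ~[][]((a -> ~a) & b), 0
6. ~b -> ~c, 0
7. b, 0
8. (a -> ~a) & b, 0
9. a -> ~a, 0
10. ~c, 0
11. ~a, 0
12. ~[]((a -> ~a) & b), 1
13. (a -> ~a) & b, 1
14. a -> ~a, 1
15. b, 1
16. ~a, 1
17. ~((a -> ~a) & b), 2
18. (a -> ~a) & b, 2
19. a -> ~a, 2
20. b, 2
21. ~(a -> ~a), 2
22. a, 2
23. ~a, 2
Accessibility: 0R0, 0R1, 0R2, 1R1, 1R2, 2R2
Branch closes: a and ~a both at 2.
All branches of the negation close; one closing branch shown above.

Yes, valid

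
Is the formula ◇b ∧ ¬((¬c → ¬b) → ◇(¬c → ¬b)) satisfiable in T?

1. ◇b ∧ ¬((¬c → ¬b) → ◇(¬c → ¬b)), 0
2. ◇b, 0
3. ¬((¬c → ¬b) → ◇(¬c → ¬b)), 0
4. ¬c → ¬b, 0
5. ¬◇(¬c → ¬b), 0
6. ¬(¬c → ¬b), 0
7. ¬c, 0
8. b, 0
9. ¬b, 0
Accessibility: 0R0
Branch closes: b and ¬b both at 0.
(One branch shown.) All branches close.

Unsatisfiable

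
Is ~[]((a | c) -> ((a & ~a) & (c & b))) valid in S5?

Tableau for the negation []((a | c) -> ((a & ~a) & (c & b))):
1. []((a | c) -> ((a & ~a) & (c & b))), 0
2. (a | c) -> ((a & ~a) & (c & b)), 0
3. ~(a | c), 0
4. ~a, 0
5. ~c, 0
Accessibility: 0R0
The negation has an open branch (countermodel exists).

No, not valid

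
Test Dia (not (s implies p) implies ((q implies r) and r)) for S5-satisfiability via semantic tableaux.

1. Dia (not (s implies p) implies ((q implies r) and r)), u
2. not (s implies p) implies ((q implies r) and r), v
3. (q implies r) and r, v
4. q implies r, v
5. r, v
Accessibility: uRu, uRv, vRu, vRv

Yes, satisfiable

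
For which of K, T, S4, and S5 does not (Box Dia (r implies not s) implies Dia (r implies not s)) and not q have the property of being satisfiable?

K

T-tableau for the formula:
1. not (Box Dia (r implies not s) implies Dia (r implies not s)) and not q, u
2. not (Box Dia (r implies not s) implies Dia (r implies not s)), u
3. not q, u
4. Box Dia (r implies not s), u
5. not Dia (r implies not s), u
6. Dia (r implies not s), u
7. not (r implies not s), u
8. r, u
9. s, u
10. r implies not s, v
11. Dia (r implies not s), v
12. not (r implies not s), v
13. r, v
14. s, v
15. not s, v
Accessibility: uRu, uRv, vRv
Branch closes: s and not s both at v.
Every branch closes (one shown): unsatisfiable in T, hence also in S4, S5 (every S4/S5-frame is a T-frame).
K-tableau for the formula:
1. not (Box Dia (r implies not s) implies Dia (r implies not s)) and not q, u
2. not (Box Dia (r implies not s) implies Dia (r implies not s)), u
3. not q, u
4. Box Dia (r implies not s), u
5. not Dia (r implies not s), u
Complete open branch: satisfiable in K.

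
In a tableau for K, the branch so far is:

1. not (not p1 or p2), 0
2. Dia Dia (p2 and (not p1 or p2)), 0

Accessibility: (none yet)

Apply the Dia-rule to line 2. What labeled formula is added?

a fresh world 1 with 0R1, and Dia (p2 and (not p1 or p2)) at 1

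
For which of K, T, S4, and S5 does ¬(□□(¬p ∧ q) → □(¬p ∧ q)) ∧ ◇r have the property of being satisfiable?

T-tableau for the formula:
1. ¬(□□(¬p ∧ q) → □(¬p ∧ q)) ∧ ◇r, w0
2. ¬(□□(¬p ∧ q) → □(¬p ∧ q)), w0
3. ◇r, w0
4. □□(¬p ∧ q), w0
5. ¬□(¬p ∧ q), w0
6. □(¬p ∧ q), w0
7. ¬p ∧ q, w0
8. ¬p, w0
9. q, w0
10. r, w1
11. □(¬p ∧ q), w1
12. ¬p ∧ q, w1
13. ¬p, w1
14. q, w1
15. ¬(¬p ∧ q), w2
16. □(¬p ∧ q), w2
17. ¬p ∧ q, w2
18. ¬p, w2
19. q, w2
20. ¬q, w2
Accessibility: w0Rw0, w0Rw1, w0Rw2, w1Rw1, w2Rw2
Branch closes: q and ¬q both at w2.
Every branch closes (one shown): unsatisfiable in T, hence also in S4, S5 (every S4/S5-frame is a T-frame).
K-tableau for the formula:
1. ¬(□□(¬p ∧ q) → □(¬p ∧ q)) ∧ ◇r, w0
2. ¬(□□(¬p ∧ q) → □(¬p ∧ q)), w0
3. ◇r, w0
4. □□(¬p ∧ q), w0
5. ¬□(¬p ∧ q), w0
6. r, w1
7. □(¬p ∧ q), w1
8. ¬(¬p ∧ q), w2
9. □(¬p ∧ q), w2
10. ¬q, w2
Accessibility: w0Rw1, w0Rw2
Complete open branch: satisfiable in K.

K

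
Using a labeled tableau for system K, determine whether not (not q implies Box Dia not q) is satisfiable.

1. not (not q implies Box Dia not q), 0
2. not q, 0
3. not Box Dia not q, 0
4. not Dia not q, 1
Accessibility: 0R1

Yes, satisfiable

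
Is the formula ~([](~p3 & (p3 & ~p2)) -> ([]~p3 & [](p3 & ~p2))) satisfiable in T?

No, unsatisfiable

1. ~([](~p3 & (p3 & ~p2)) -> ([]~p3 & [](p3 & ~p2))), w0
2. [](~p3 & (p3 & ~p2)), w0
3. ~([]~p3 & [](p3 & ~p2)), w0
4. ~p3 & (p3 & ~p2), w0
5. ~p3, w0
6. p3 & ~p2, w0
7. p3, w0
8. ~p2, w0
Accessibility: w0Rw0
Branch closes: p3 and ~p3 both at w0.
(One branch shown.) All branches close.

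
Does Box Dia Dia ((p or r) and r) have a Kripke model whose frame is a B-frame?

1. Box Dia Dia ((p or r) and r), u
2. Dia Dia ((p or r) and r), u
3. Dia ((p or r) and r), v
4. Dia Dia ((p or r) and r), v
5. (p or r) and r, w
6. p or r, w
7. r, w
8. Dia ((p or r) and r), x
9. (p or r) and r, y
10. p or r, y
11. r, y
Accessibility: uRu, uRv, vRu, vRv, vRw, vRx, wRv, wRw, xRv, xRx, xRy, yRx, yRy

Satisfiable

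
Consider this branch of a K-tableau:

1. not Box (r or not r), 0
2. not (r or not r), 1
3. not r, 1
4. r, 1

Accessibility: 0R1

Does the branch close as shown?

Closed

Both r and not r appear at 1.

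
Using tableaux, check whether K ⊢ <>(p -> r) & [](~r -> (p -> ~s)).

No, not valid

Tableau for the negation ~(<>(p -> r) & [](~r -> (p -> ~s))):
1. ~(<>(p -> r) & [](~r -> (p -> ~s))), w0
2. ~[](~r -> (p -> ~s)), w0
3. ~(~r -> (p -> ~s)), w1
4. ~r, w1
5. ~(p -> ~s), w1
6. p, w1
7. s, w1
Accessibility: w0Rw1
The negation has an open branch (countermodel exists).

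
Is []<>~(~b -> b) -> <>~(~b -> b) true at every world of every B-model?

Tableau for the negation ~([]<>~(~b -> b) -> <>~(~b -> b)):
1. ~([]<>~(~b -> b) -> <>~(~b -> b)), w0
2. []<>~(~b -> b), w0
3. ~<>~(~b -> b), w0
4. <>~(~b -> b), w0
5. ~b -> b, w0
6. b, w0
7. ~(~b -> b), w1
8. ~b, w1
9. <>~(~b -> b), w1
10. ~b -> b, w1
11. b, w1
Accessibility: w0Rw0, w0Rw1, w1Rw0, w1Rw1
Branch closes: b and ~b both at w1.
Every branch of the negation's tableau closes; the branch above is one of them.

Valid in B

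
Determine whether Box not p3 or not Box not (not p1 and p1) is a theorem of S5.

No, not valid

Tableau for the negation not (Box not p3 or not Box not (not p1 and p1)):
1. not (Box not p3 or not Box not (not p1 and p1)), u
2. not Box not p3, u
3. Box not (not p1 and p1), u
4. not (not p1 and p1), u
5. not p1, u
6. p3, v
7. not (not p1 and p1), v
8. not p1, v
Accessibility: uRu, uRv, vRu, vRv
The negation has an open branch (countermodel exists).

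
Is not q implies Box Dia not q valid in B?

Tableau for the negation not (not q implies Box Dia not q):
1. not (not q implies Box Dia not q), u
2. not q, u
3. not Box Dia not q, u
4. not Dia not q, v
5. q, u
Accessibility: uRu, uRv, vRu, vRv
Branch closes: q and not q both at u.
All branches of the negation close; one closing branch shown above.

Valid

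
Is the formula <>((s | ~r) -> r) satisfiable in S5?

Yes, satisfiable

1. <>((s | ~r) -> r), u
2. (s | ~r) -> r, v   [<>-rule on 1: fresh world v, uRv]
3. r, v   [->-rule on 2 (branches; this branch)]
Accessibility: uRu, uRv, vRu, vRv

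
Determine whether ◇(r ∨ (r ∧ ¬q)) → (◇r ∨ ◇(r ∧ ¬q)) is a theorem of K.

Tableau for the negation ¬(◇(r ∨ (r ∧ ¬q)) → (◇r ∨ ◇(r ∧ ¬q))):
1. ¬(◇(r ∨ (r ∧ ¬q)) → (◇r ∨ ◇(r ∧ ¬q))), 0
2. ◇(r ∨ (r ∧ ¬q)), 0   [¬→-rule on 1]
3. ¬(◇r ∨ ◇(r ∧ ¬q)), 0   [¬→-rule on 1]
4. ¬◇r, 0   [¬∨-rule on 3]
5. ¬◇(r ∧ ¬q), 0   [¬∨-rule on 3]
6. r ∨ (r ∧ ¬q), 1   [◇-rule on 2: fresh world 1, 0R1]
7. ¬r, 1   [¬◇-rule on 4 via 0R1]
8. ¬(r ∧ ¬q), 1   [¬◇-rule on 5 via 0R1]
9. r ∧ ¬q, 1   [∨-rule on 6 (branches; this branch)]
10. r, 1   [∧-rule on 9]
11. ¬q, 1   [∧-rule on 9]
Accessibility: 0R1
Branch closes: r and ¬r both at 1.
Every branch of the negation's tableau closes; the branch above is one of them.

Valid in K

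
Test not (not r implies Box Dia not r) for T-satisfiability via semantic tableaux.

1. not (not r implies Box Dia not r), 0
2. not r, 0
3. not Box Dia not r, 0
4. not Dia not r, 1
5. r, 1
Accessibility: 0R0, 0R1, 1R1

Satisfiable (open branch found)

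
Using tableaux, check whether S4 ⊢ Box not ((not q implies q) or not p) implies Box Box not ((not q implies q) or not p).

Tableau for the negation not (Box not ((not q implies q) or not p) implies Box Box not ((not q implies q) or not p)):
1. not (Box not ((not q implies q) or not p) implies Box Box not ((not q implies q) or not p)), u
2. Box not ((not q implies q) or not p), u   [neg-implies-rule on 1]
3. not Box Box not ((not q implies q) or not p), u   [neg-implies-rule on 1]
4. not ((not q implies q) or not p), u   [Box-rule on 2 via uRu]
5. not (not q implies q), u   [neg-or-rule on 4]
6. p, u   [neg-or-rule on 4]
7. not q, u   [neg-implies-rule on 5]
8. not Box not ((not q implies q) or not p), v   [neg-Box-rule on 3: fresh world v, uRv]
9. not ((not q implies q) or not p), v   [Box-rule on 2 via uRv]
10. not (not q implies q), v   [neg-or-rule on 9]
11. p, v   [neg-or-rule on 9]
12. not q, v   [neg-implies-rule on 10]
13. (not q implies q) or not p, w   [neg-Box-rule on 8: fresh world w, vRw]
14. not ((not q implies q) or not p), w   [Box-rule on 2 via uRw]
15. not (not q implies q), w   [neg-or-rule on 14]
16. p, w   [neg-or-rule on 14]
17. not q, w   [neg-implies-rule on 15]
18. not q implies q, w   [or-rule on 13 (branches; this branch)]
19. q, w   [implies-rule on 18 (branches; this branch)]
Accessibility: uRu, uRv, uRw, vRv, vRw, wRw
Branch closes: q and not q both at w.
Every branch of the negation's tableau closes; the branch above is one of them.

Yes, valid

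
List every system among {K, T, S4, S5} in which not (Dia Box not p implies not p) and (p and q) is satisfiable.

K, T, S4

S5-tableau for the formula:
1. not (Dia Box not p implies not p) and (p and q), 0
2. not (Dia Box not p implies not p), 0
3. p and q, 0
4. Dia Box not p, 0
5. p, 0
6. q, 0
7. Box not p, 1
8. not p, 0
Accessibility: 0R0, 0R1, 1R0, 1R1
Branch closes: p and not p both at 0.
Every branch closes (one shown): unsatisfiable in S5.
S4-tableau for the formula:
1. not (Dia Box not p implies not p) and (p and q), 0
2. not (Dia Box not p implies not p), 0
3. p and q, 0
4. Dia Box not p, 0
5. p, 0
6. q, 0
7. Box not p, 1
8. not p, 1
Accessibility: 0R0, 0R1, 1R1
Complete open branch: satisfiable in S4, hence also in K, T (this S4-model is also a K-model and a T-model).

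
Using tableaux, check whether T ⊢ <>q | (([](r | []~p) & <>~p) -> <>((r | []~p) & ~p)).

Yes, valid

Tableau for the negation ~(<>q | (([](r | []~p) & <>~p) -> <>((r | []~p) & ~p))):
1. ~(<>q | (([](r | []~p) & <>~p) -> <>((r | []~p) & ~p))), 0
2. ~<>q, 0
3. ~(([](r | []~p) & <>~p) -> <>((r | []~p) & ~p)), 0
4. [](r | []~p) & <>~p, 0
5. ~<>((r | []~p) & ~p), 0
6. [](r | []~p), 0
7. <>~p, 0
8. ~q, 0
9. ~((r | []~p) & ~p), 0
10. r | []~p, 0
11. ~(r | []~p), 0
12. ~r, 0
13. ~[]~p, 0
14. []~p, 0
15. ~p, 0
16. ~p, 1
17. ~q, 1
18. ~((r | []~p) & ~p), 1
19. r | []~p, 1
20. ~(r | []~p), 1
21. ~r, 1
22. ~[]~p, 1
23. []~p, 1
24. p, 2
25. ~q, 2
26. ~((r | []~p) & ~p), 2
27. r | []~p, 2
28. ~p, 2
Accessibility: 0R0, 0R1, 0R2, 1R1, 2R2
Branch closes: p and ~p both at 2.
Every branch of the negation's tableau closes; the branch above is one of them.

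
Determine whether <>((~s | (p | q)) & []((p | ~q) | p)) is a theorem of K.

Tableau for the negation ~<>((~s | (p | q)) & []((p | ~q) | p)):
1. ~<>((~s | (p | q)) & []((p | ~q) | p)), 0
The negation has an open branch (countermodel exists).

No, not valid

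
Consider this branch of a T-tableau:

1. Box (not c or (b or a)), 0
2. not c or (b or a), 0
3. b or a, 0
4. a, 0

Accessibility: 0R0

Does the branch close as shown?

Open

No atom appears with both signs at the same world.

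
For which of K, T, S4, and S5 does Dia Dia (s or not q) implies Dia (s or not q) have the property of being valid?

T-tableau for the negation not (Dia Dia (s or not q) implies Dia (s or not q)):
1. not (Dia Dia (s or not q) implies Dia (s or not q)), u
2. Dia Dia (s or not q), u
3. not Dia (s or not q), u
4. not (s or not q), u
5. not s, u
6. q, u
7. Dia (s or not q), v
8. not (s or not q), v
9. not s, v
10. q, v
11. s or not q, w
12. not q, w
Accessibility: uRu, uRv, vRv, vRw, wRw
Complete open branch: countermodel on a T-frame, so not valid in T, nor in K (the same frame is also a K-frame).
S4-tableau for the negation not (Dia Dia (s or not q) implies Dia (s or not q)):
1. not (Dia Dia (s or not q) implies Dia (s or not q)), u
2. Dia Dia (s or not q), u
3. not Dia (s or not q), u
4. not (s or not q), u
5. not s, u
6. q, u
7. Dia (s or not q), v
8. not (s or not q), v
9. not s, v
10. q, v
11. s or not q, w
12. not (s or not q), w
13. not s, w
14. q, w
15. not q, w
Accessibility: uRu, uRv, uRw, vRv, vRw, wRw
Branch closes: q and not q both at w.
Every branch closes (one shown): valid in S4, hence also in S5 (every theorem of S4 is a theorem of S5).

S4, S5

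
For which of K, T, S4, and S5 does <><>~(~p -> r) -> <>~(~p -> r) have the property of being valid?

T-tableau for the negation ~(<><>~(~p -> r) -> <>~(~p -> r)):
1. ~(<><>~(~p -> r) -> <>~(~p -> r)), 0
2. <><>~(~p -> r), 0
3. ~<>~(~p -> r), 0
4. ~p -> r, 0
5. r, 0
6. <>~(~p -> r), 1
7. ~p -> r, 1
8. r, 1
9. ~(~p -> r), 2
10. ~p, 2
11. ~r, 2
Accessibility: 0R0, 0R1, 1R1, 1R2, 2R2
Complete open branch: countermodel on a T-frame, so not valid in T, nor in K (the same frame is also a K-frame).
S4-tableau for the negation ~(<><>~(~p -> r) -> <>~(~p -> r)):
1. ~(<><>~(~p -> r) -> <>~(~p -> r)), 0
2. <><>~(~p -> r), 0
3. ~<>~(~p -> r), 0
4. ~p -> r, 0
5. r, 0
6. <>~(~p -> r), 1
7. ~p -> r, 1
8. r, 1
9. ~(~p -> r), 2
10. ~p, 2
11. ~r, 2
12. ~p -> r, 2
13. r, 2
Accessibility: 0R0, 0R1, 0R2, 1R1, 1R2, 2R2
Branch closes: r and ~r both at 2.
Every branch closes (one shown): valid in S4, hence also in S5 (every theorem of S4 is a theorem of S5).

S4, S5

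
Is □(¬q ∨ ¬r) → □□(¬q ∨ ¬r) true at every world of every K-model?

Invalid (countermodel exists)

Tableau for the negation ¬(□(¬q ∨ ¬r) → □□(¬q ∨ ¬r)):
1. ¬(□(¬q ∨ ¬r) → □□(¬q ∨ ¬r)), 0
2. □(¬q ∨ ¬r), 0
3. ¬□□(¬q ∨ ¬r), 0
4. ¬□(¬q ∨ ¬r), 1
5. ¬q ∨ ¬r, 1
6. ¬r, 1
7. ¬(¬q ∨ ¬r), 2
8. q, 2
9. r, 2
Accessibility: 0R1, 1R2
The negation has an open branch (countermodel exists).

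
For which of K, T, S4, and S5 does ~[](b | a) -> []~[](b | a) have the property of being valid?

S5-tableau for the negation ~(~[](b | a) -> []~[](b | a)):
1. ~(~[](b | a) -> []~[](b | a)), 0
2. ~[](b | a), 0
3. ~[]~[](b | a), 0
4. ~(b | a), 1
5. ~b, 1
6. ~a, 1
7. [](b | a), 2
8. b | a, 0
9. b | a, 1
10. b | a, 2
11. a, 0
12. a, 1
Accessibility: 0R0, 0R1, 0R2, 1R0, 1R1, 1R2, 2R0, 2R1, 2R2
Branch closes: a and ~a both at 1.
Every branch closes (one shown): valid in S5.
S4-tableau for the negation ~(~[](b | a) -> []~[](b | a)):
1. ~(~[](b | a) -> []~[](b | a)), 0
2. ~[](b | a), 0
3. ~[]~[](b | a), 0
4. ~(b | a), 1
5. ~b, 1
6. ~a, 1
7. [](b | a), 2
8. b | a, 2
9. a, 2
Accessibility: 0R0, 0R1, 0R2, 1R1, 2R2
Complete open branch: countermodel on an S4-frame, so not valid in S4, nor in K, T (the same frame is also a K-frame and a T-frame).

S5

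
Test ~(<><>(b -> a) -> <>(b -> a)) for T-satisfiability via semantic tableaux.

1. ~(<><>(b -> a) -> <>(b -> a)), u
2. <><>(b -> a), u   [~->-rule on 1]
3. ~<>(b -> a), u   [~->-rule on 1]
4. ~(b -> a), u   [~<>-rule on 3 via uRu]
5. b, u   [~->-rule on 4]
6. ~a, u   [~->-rule on 4]
7. <>(b -> a), v   [<>-rule on 2: fresh world v, uRv]
8. ~(b -> a), v   [~<>-rule on 3 via uRv]
9. b, v   [~->-rule on 8]
10. ~a, v   [~->-rule on 8]
11. b -> a, w   [<>-rule on 7: fresh world w, vRw]
12. a, w   [->-rule on 11 (branches; this branch)]
Accessibility: uRu, uRv, vRv, vRw, wRw

Yes, satisfiable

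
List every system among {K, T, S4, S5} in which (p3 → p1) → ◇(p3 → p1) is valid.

T, S4, S5

T-tableau for the negation ¬((p3 → p1) → ◇(p3 → p1)):
1. ¬((p3 → p1) → ◇(p3 → p1)), w0
2. p3 → p1, w0   [¬→-rule on 1]
3. ¬◇(p3 → p1), w0   [¬→-rule on 1]
4. ¬(p3 → p1), w0   [¬◇-rule on 3 via w0Rw0]
5. p3, w0   [¬→-rule on 4]
6. ¬p1, w0   [¬→-rule on 4]
7. p1, w0   [→-rule on 2 (branches; this branch)]
Accessibility: w0Rw0
Branch closes: p1 and ¬p1 both at w0.
Every branch closes (one shown): valid in T, hence also in S4, S5 (every theorem of T is a theorem of S4 and S5).
K-tableau for the negation ¬((p3 → p1) → ◇(p3 → p1)):
1. ¬((p3 → p1) → ◇(p3 → p1)), w0
2. p3 → p1, w0   [¬→-rule on 1]
3. ¬◇(p3 → p1), w0   [¬→-rule on 1]
4. p1, w0   [→-rule on 2 (branches; this branch)]
Complete open branch: countermodel on a K-frame, so not valid in K.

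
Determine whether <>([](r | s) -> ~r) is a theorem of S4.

No, not valid

Tableau for the negation ~<>([](r | s) -> ~r):
1. ~<>([](r | s) -> ~r), w0
2. ~([](r | s) -> ~r), w0
3. [](r | s), w0
4. r, w0
5. r | s, w0
6. s, w0
Accessibility: w0Rw0
The negation has an open branch (countermodel exists).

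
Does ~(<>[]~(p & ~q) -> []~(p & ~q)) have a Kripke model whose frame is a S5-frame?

1. ~(<>[]~(p & ~q) -> []~(p & ~q)), w0
2. <>[]~(p & ~q), w0
3. ~[]~(p & ~q), w0
4. []~(p & ~q), w1
5. ~(p & ~q), w0
6. ~(p & ~q), w1
7. q, w0
8. q, w1
9. p & ~q, w2
10. p, w2
11. ~q, w2
12. ~(p & ~q), w2
13. q, w2
Accessibility: w0Rw0, w0Rw1, w0Rw2, w1Rw0, w1Rw1, w1Rw2, w2Rw0, w2Rw1, w2Rw2
Branch closes: q and ~q both at w2.
All branches of the tableau close; one closing branch shown above.

No, unsatisfiable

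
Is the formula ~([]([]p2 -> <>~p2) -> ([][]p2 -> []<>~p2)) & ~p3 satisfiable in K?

1. ~([]([]p2 -> <>~p2) -> ([][]p2 -> []<>~p2)) & ~p3, w0
2. ~([]([]p2 -> <>~p2) -> ([][]p2 -> []<>~p2)), w0   [&-rule on 1]
3. ~p3, w0   [&-rule on 1]
4. []([]p2 -> <>~p2), w0   [~->-rule on 2]
5. ~([][]p2 -> []<>~p2), w0   [~->-rule on 2]
6. [][]p2, w0   [~->-rule on 5]
7. ~[]<>~p2, w0   [~->-rule on 5]
8. ~<>~p2, w1   [~[]-rule on 7: fresh world w1, w0Rw1]
9. []p2 -> <>~p2, w1   [[]-rule on 4 via w0Rw1]
10. []p2, w1   [[]-rule on 6 via w0Rw1]
11. <>~p2, w1   [->-rule on 9 (branches; this branch)]
12. ~p2, w2   [<>-rule on 11: fresh world w2, w1Rw2]
13. p2, w2   [~<>-rule on 8 via w1Rw2]
Accessibility: w0Rw1, w1Rw2
Branch closes: p2 and ~p2 both at w2.
(One branch shown.) All branches close.

Unsatisfiable (every branch closes)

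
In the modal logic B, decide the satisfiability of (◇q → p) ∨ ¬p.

Satisfiable (open branch found)

1. (◇q → p) ∨ ¬p, w0
2. ¬p, w0   [∨-rule on 1 (branches; this branch)]
Accessibility: w0Rw0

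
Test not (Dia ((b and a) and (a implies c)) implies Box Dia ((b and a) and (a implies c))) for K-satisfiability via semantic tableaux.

Satisfiable (open branch found)

1. not (Dia ((b and a) and (a implies c)) implies Box Dia ((b and a) and (a implies c))), u
2. Dia ((b and a) and (a implies c)), u
3. not Box Dia ((b and a) and (a implies c)), u
4. (b and a) and (a implies c), v
5. b and a, v
6. a implies c, v
7. b, v
8. a, v
9. c, v
10. not Dia ((b and a) and (a implies c)), w
Accessibility: uRv, uRw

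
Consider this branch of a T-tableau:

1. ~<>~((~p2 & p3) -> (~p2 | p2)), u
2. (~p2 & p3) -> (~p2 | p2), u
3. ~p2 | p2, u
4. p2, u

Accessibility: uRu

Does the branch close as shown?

No atom appears with both signs at the same world.

Open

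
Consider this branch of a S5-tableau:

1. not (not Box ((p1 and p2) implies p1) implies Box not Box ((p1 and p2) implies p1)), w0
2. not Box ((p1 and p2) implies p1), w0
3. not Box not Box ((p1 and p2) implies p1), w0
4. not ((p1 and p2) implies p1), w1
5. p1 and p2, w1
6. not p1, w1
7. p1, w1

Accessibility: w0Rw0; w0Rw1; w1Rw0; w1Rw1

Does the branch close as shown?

Yes, closed

Both p1 and not p1 appear at w1.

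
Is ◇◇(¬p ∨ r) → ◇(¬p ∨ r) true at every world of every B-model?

Tableau for the negation ¬(◇◇(¬p ∨ r) → ◇(¬p ∨ r)):
1. ¬(◇◇(¬p ∨ r) → ◇(¬p ∨ r)), w0
2. ◇◇(¬p ∨ r), w0   [¬→-rule on 1]
3. ¬◇(¬p ∨ r), w0   [¬→-rule on 1]
4. ¬(¬p ∨ r), w0   [¬◇-rule on 3 via w0Rw0]
5. p, w0   [¬∨-rule on 4]
6. ¬r, w0   [¬∨-rule on 4]
7. ◇(¬p ∨ r), w1   [◇-rule on 2: fresh world w1, w0Rw1]
8. ¬(¬p ∨ r), w1   [¬◇-rule on 3 via w0Rw1]
9. p, w1   [¬∨-rule on 8]
10. ¬r, w1   [¬∨-rule on 8]
11. ¬p ∨ r, w2   [◇-rule on 7: fresh world w2, w1Rw2]
12. r, w2   [∨-rule on 11 (branches; this branch)]
Accessibility: w0Rw0, w0Rw1, w1Rw0, w1Rw1, w1Rw2, w2Rw1, w2Rw2
The negation has an open branch (countermodel exists).

Not valid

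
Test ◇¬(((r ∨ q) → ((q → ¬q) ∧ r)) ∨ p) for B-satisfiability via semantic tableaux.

Satisfiable (open branch found)

1. ◇¬(((r ∨ q) → ((q → ¬q) ∧ r)) ∨ p), w0
2. ¬(((r ∨ q) → ((q → ¬q) ∧ r)) ∨ p), w1
3. ¬((r ∨ q) → ((q → ¬q) ∧ r)), w1
4. ¬p, w1
5. r ∨ q, w1
6. ¬((q → ¬q) ∧ r), w1
7. q, w1
8. ¬r, w1
Accessibility: w0Rw0, w0Rw1, w1Rw0, w1Rw1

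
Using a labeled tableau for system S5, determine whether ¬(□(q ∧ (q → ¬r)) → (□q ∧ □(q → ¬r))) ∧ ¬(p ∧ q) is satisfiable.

1. ¬(□(q ∧ (q → ¬r)) → (□q ∧ □(q → ¬r))) ∧ ¬(p ∧ q), w0
2. ¬(□(q ∧ (q → ¬r)) → (□q ∧ □(q → ¬r))), w0   [∧-rule on 1]
3. ¬(p ∧ q), w0   [∧-rule on 1]
4. □(q ∧ (q → ¬r)), w0   [¬→-rule on 2]
5. ¬(□q ∧ □(q → ¬r)), w0   [¬→-rule on 2]
6. q ∧ (q → ¬r), w0   [□-rule on 4 via w0Rw0]
7. q, w0   [∧-rule on 6]
8. q → ¬r, w0   [∧-rule on 6]
9. ¬p, w0   [¬∧-rule on 3 (branches; this branch)]
10. ¬□(q → ¬r), w0   [¬∧-rule on 5 (branches; this branch)]
11. ¬r, w0   [→-rule on 8 (branches; this branch)]
12. ¬(q → ¬r), w1   [¬□-rule on 10: fresh world w1, w0Rw1]
13. q, w1   [¬→-rule on 12]
14. r, w1   [¬→-rule on 12]
15. q ∧ (q → ¬r), w1   [□-rule on 4 via w0Rw1]
16. q → ¬r, w1   [∧-rule on 15]
17. ¬r, w1   [→-rule on 16 (branches; this branch)]
Accessibility: w0Rw0, w0Rw1, w1Rw0, w1Rw1
Branch closes: r and ¬r both at w1.
(One branch shown.) All branches close.

No, unsatisfiable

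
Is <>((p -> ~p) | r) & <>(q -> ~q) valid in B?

Invalid (countermodel exists)

Tableau for the negation ~(<>((p -> ~p) | r) & <>(q -> ~q)):
1. ~(<>((p -> ~p) | r) & <>(q -> ~q)), w0
2. ~<>(q -> ~q), w0
3. ~(q -> ~q), w0
4. q, w0
Accessibility: w0Rw0
The negation has an open branch (countermodel exists).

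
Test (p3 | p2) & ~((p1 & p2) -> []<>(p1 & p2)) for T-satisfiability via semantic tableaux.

1. (p3 | p2) & ~((p1 & p2) -> []<>(p1 & p2)), 0
2. p3 | p2, 0   [&-rule on 1]
3. ~((p1 & p2) -> []<>(p1 & p2)), 0   [&-rule on 1]
4. p1 & p2, 0   [~->-rule on 3]
5. ~[]<>(p1 & p2), 0   [~->-rule on 3]
6. p1, 0   [&-rule on 4]
7. p2, 0   [&-rule on 4]
8. ~<>(p1 & p2), 1   [~[]-rule on 5: fresh world 1, 0R1]
9. ~(p1 & p2), 1   [~<>-rule on 8 via 1R1]
10. ~p2, 1   [~&-rule on 9 (branches; this branch)]
Accessibility: 0R0, 0R1, 1R1

Satisfiable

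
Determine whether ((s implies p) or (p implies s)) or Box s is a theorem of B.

Valid

Tableau for the negation not (((s implies p) or (p implies s)) or Box s):
1. not (((s implies p) or (p implies s)) or Box s), w0
2. not ((s implies p) or (p implies s)), w0
3. not Box s, w0
4. not (s implies p), w0
5. not (p implies s), w0
6. s, w0
7. not p, w0
8. p, w0
9. not s, w0
Accessibility: w0Rw0
Branch closes: p and not p both at w0.
All branches of the negation close; one closing branch shown above.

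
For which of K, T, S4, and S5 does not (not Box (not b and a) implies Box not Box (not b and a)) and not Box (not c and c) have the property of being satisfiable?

S4-tableau for the formula:
1. not (not Box (not b and a) implies Box not Box (not b and a)) and not Box (not c and c), 0
2. not (not Box (not b and a) implies Box not Box (not b and a)), 0
3. not Box (not c and c), 0
4. not Box (not b and a), 0
5. not Box not Box (not b and a), 0
6. not (not c and c), 1
7. not c, 1
8. not (not b and a), 2
9. not a, 2
10. Box (not b and a), 3
11. not b and a, 3
12. not b, 3
13. a, 3
Accessibility: 0R0, 0R1, 0R2, 0R3, 1R1, 2R2, 3R3
Complete open branch: satisfiable in S4, hence also in K, T (this S4-model is also a K-model and a T-model).
S5-tableau for the formula:
1. not (not Box (not b and a) implies Box not Box (not b and a)) and not Box (not c and c), 0
2. not (not Box (not b and a) implies Box not Box (not b and a)), 0
3. not Box (not c and c), 0
4. not Box (not b and a), 0
5. not Box not Box (not b and a), 0
6. not (not c and c), 1
7. not c, 1
8. not (not b and a), 2
9. not a, 2
10. Box (not b and a), 3
11. not b and a, 0
12. not b, 0
13. a, 0
14. not b and a, 1
15. not b, 1
16. a, 1
17. not b and a, 2
18. not b, 2
19. a, 2
Accessibility: 0R0, 0R1, 0R2, 0R3, 1R0, 1R1, 1R2, 1R3, 2R0, 2R1, 2R2, 2R3, 3R0, 3R1, 3R2, 3R3
Branch closes: a and not a both at 2.
Every branch closes (one shown): unsatisfiable in S5.

K, T, S4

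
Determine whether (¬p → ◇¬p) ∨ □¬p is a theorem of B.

Valid in B

Tableau for the negation ¬((¬p → ◇¬p) ∨ □¬p):
1. ¬((¬p → ◇¬p) ∨ □¬p), 0
2. ¬(¬p → ◇¬p), 0
3. ¬□¬p, 0
4. ¬p, 0
5. ¬◇¬p, 0
6. p, 0
Accessibility: 0R0
Branch closes: p and ¬p both at 0.
All branches of the negation close; one closing branch shown above.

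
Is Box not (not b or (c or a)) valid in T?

Invalid (countermodel exists)

Tableau for the negation not Box not (not b or (c or a)):
1. not Box not (not b or (c or a)), u
2. not b or (c or a), v   [neg-Box-rule on 1: fresh world v, uRv]
3. c or a, v   [or-rule on 2 (branches; this branch)]
4. a, v   [or-rule on 3 (branches; this branch)]
Accessibility: uRu, uRv, vRv
The negation has an open branch (countermodel exists).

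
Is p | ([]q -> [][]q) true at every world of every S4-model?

Tableau for the negation ~(p | ([]q -> [][]q)):
1. ~(p | ([]q -> [][]q)), u
2. ~p, u   [~|-rule on 1]
3. ~([]q -> [][]q), u   [~|-rule on 1]
4. []q, u   [~->-rule on 3]
5. ~[][]q, u   [~->-rule on 3]
6. q, u   [[]-rule on 4 via uRu]
7. ~[]q, v   [~[]-rule on 5: fresh world v, uRv]
8. q, v   [[]-rule on 4 via uRv]
9. ~q, w   [~[]-rule on 7: fresh world w, vRw]
10. q, w   [[]-rule on 4 via uRw]
Accessibility: uRu, uRv, uRw, vRv, vRw, wRw
Branch closes: q and ~q both at w.
All branches of the negation close; one closing branch shown above.

Yes, valid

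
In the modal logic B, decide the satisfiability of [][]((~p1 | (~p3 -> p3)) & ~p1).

Satisfiable (open branch found)

1. [][]((~p1 | (~p3 -> p3)) & ~p1), 0
2. []((~p1 | (~p3 -> p3)) & ~p1), 0
3. (~p1 | (~p3 -> p3)) & ~p1, 0
4. ~p1 | (~p3 -> p3), 0
5. ~p1, 0
6. ~p3 -> p3, 0
7. p3, 0
Accessibility: 0R0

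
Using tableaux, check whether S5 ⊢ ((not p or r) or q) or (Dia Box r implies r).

Valid in S5

Tableau for the negation not (((not p or r) or q) or (Dia Box r implies r)):
1. not (((not p or r) or q) or (Dia Box r implies r)), w0
2. not ((not p or r) or q), w0   [neg-or-rule on 1]
3. not (Dia Box r implies r), w0   [neg-or-rule on 1]
4. not (not p or r), w0   [neg-or-rule on 2]
5. not q, w0   [neg-or-rule on 2]
6. Dia Box r, w0   [neg-implies-rule on 3]
7. not r, w0   [neg-implies-rule on 3]
8. p, w0   [neg-or-rule on 4]
9. Box r, w1   [Dia-rule on 6: fresh world w1, w0Rw1]
10. r, w0   [Box-rule on 9 via w1Rw0]
Accessibility: w0Rw0, w0Rw1, w1Rw0, w1Rw1
Branch closes: r and not r both at w0.
All branches of the negation close; one closing branch shown above.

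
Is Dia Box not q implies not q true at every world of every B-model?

Valid

Tableau for the negation not (Dia Box not q implies not q):
1. not (Dia Box not q implies not q), w0
2. Dia Box not q, w0
3. q, w0
4. Box not q, w1
5. not q, w0
Accessibility: w0Rw0, w0Rw1, w1Rw0, w1Rw1
Branch closes: q and not q both at w0.
All branches of the negation close; one closing branch shown above.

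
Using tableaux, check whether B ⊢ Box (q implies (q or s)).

Valid

Tableau for the negation not Box (q implies (q or s)):
1. not Box (q implies (q or s)), u
2. not (q implies (q or s)), v
3. q, v
4. not (q or s), v
5. not q, v
6. not s, v
Accessibility: uRu, uRv, vRu, vRv
Branch closes: q and not q both at v.
All branches of the negation close; one closing branch shown above.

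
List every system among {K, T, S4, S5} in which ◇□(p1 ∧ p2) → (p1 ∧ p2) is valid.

S5-tableau for the negation ¬(◇□(p1 ∧ p2) → (p1 ∧ p2)):
1. ¬(◇□(p1 ∧ p2) → (p1 ∧ p2)), w0
2. ◇□(p1 ∧ p2), w0
3. ¬(p1 ∧ p2), w0
4. ¬p2, w0
5. □(p1 ∧ p2), w1
6. p1 ∧ p2, w0
7. p1, w0
8. p2, w0
Accessibility: w0Rw0, w0Rw1, w1Rw0, w1Rw1
Branch closes: p2 and ¬p2 both at w0.
Every branch closes (one shown): valid in S5.
S4-tableau for the negation ¬(◇□(p1 ∧ p2) → (p1 ∧ p2)):
1. ¬(◇□(p1 ∧ p2) → (p1 ∧ p2)), w0
2. ◇□(p1 ∧ p2), w0
3. ¬(p1 ∧ p2), w0
4. ¬p2, w0
5. □(p1 ∧ p2), w1
6. p1 ∧ p2, w1
7. p1, w1
8. p2, w1
Accessibility: w0Rw0, w0Rw1, w1Rw1
Complete open branch: countermodel on an S4-frame, so not valid in S4, nor in K, T (the same frame is also a K-frame and a T-frame).

S5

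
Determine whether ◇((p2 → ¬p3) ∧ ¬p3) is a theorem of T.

Tableau for the negation ¬◇((p2 → ¬p3) ∧ ¬p3):
1. ¬◇((p2 → ¬p3) ∧ ¬p3), u
2. ¬((p2 → ¬p3) ∧ ¬p3), u
3. p3, u
Accessibility: uRu
The negation has an open branch (countermodel exists).

Invalid (countermodel exists)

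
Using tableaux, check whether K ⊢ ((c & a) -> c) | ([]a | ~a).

Yes, valid

Tableau for the negation ~(((c & a) -> c) | ([]a | ~a)):
1. ~(((c & a) -> c) | ([]a | ~a)), 0
2. ~((c & a) -> c), 0   [~|-rule on 1]
3. ~([]a | ~a), 0   [~|-rule on 1]
4. c & a, 0   [~->-rule on 2]
5. ~c, 0   [~->-rule on 2]
6. ~[]a, 0   [~|-rule on 3]
7. a, 0   [~|-rule on 3]
8. c, 0   [&-rule on 4]
Branch closes: c and ~c both at 0.
All branches of the negation close; one closing branch shown above.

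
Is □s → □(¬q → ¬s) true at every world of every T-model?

Tableau for the negation ¬(□s → □(¬q → ¬s)):
1. ¬(□s → □(¬q → ¬s)), w0
2. □s, w0
3. ¬□(¬q → ¬s), w0
4. s, w0
5. ¬(¬q → ¬s), w1
6. ¬q, w1
7. s, w1
Accessibility: w0Rw0, w0Rw1, w1Rw1
The negation has an open branch (countermodel exists).

No, not valid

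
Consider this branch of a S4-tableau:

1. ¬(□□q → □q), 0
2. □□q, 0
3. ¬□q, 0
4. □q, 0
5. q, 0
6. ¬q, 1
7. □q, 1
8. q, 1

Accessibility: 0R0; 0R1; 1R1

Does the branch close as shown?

Both q and ¬q appear at 1.

Closed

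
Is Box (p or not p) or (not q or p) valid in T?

Valid

Tableau for the negation not (Box (p or not p) or (not q or p)):
1. not (Box (p or not p) or (not q or p)), w0
2. not Box (p or not p), w0
3. not (not q or p), w0
4. q, w0
5. not p, w0
6. not (p or not p), w1
7. not p, w1
8. p, w1
Accessibility: w0Rw0, w0Rw1, w1Rw1
Branch closes: p and not p both at w1.
All branches of the negation close; one closing branch shown above.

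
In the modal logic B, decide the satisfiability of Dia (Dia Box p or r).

Satisfiable

1. Dia (Dia Box p or r), u
2. Dia Box p or r, v
3. r, v
Accessibility: uRu, uRv, vRu, vRv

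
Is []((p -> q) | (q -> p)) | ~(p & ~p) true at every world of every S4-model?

Tableau for the negation ~([]((p -> q) | (q -> p)) | ~(p & ~p)):
1. ~([]((p -> q) | (q -> p)) | ~(p & ~p)), 0
2. ~[]((p -> q) | (q -> p)), 0   [~|-rule on 1]
3. p & ~p, 0   [~|-rule on 1]
4. p, 0   [&-rule on 3]
5. ~p, 0   [&-rule on 3]
Accessibility: 0R0
Branch closes: p and ~p both at 0.
Every branch of the negation's tableau closes; the branch above is one of them.

Yes, valid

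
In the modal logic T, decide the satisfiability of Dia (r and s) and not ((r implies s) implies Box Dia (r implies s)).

Yes, satisfiable

1. Dia (r and s) and not ((r implies s) implies Box Dia (r implies s)), w0
2. Dia (r and s), w0
3. not ((r implies s) implies Box Dia (r implies s)), w0
4. r implies s, w0
5. not Box Dia (r implies s), w0
6. s, w0
7. r and s, w1
8. r, w1
9. s, w1
10. not Dia (r implies s), w2
11. not (r implies s), w2
12. r, w2
13. not s, w2
Accessibility: w0Rw0, w0Rw1, w0Rw2, w1Rw1, w2Rw2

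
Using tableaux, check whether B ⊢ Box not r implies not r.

Tableau for the negation not (Box not r implies not r):
1. not (Box not r implies not r), w0
2. Box not r, w0   [neg-implies-rule on 1]
3. r, w0   [neg-implies-rule on 1]
4. not r, w0   [Box-rule on 2 via w0Rw0]
Accessibility: w0Rw0
Branch closes: r and not r both at w0.
Every branch of the negation's tableau closes; the branch above is one of them.

Yes, valid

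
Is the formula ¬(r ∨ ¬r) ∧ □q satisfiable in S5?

1. ¬(r ∨ ¬r) ∧ □q, 0
2. ¬(r ∨ ¬r), 0   [∧-rule on 1]
3. □q, 0   [∧-rule on 1]
4. ¬r, 0   [¬∨-rule on 2]
5. r, 0   [¬∨-rule on 2]
Accessibility: 0R0
Branch closes: r and ¬r both at 0.
All branches of the tableau close; one closing branch shown above.

No, unsatisfiable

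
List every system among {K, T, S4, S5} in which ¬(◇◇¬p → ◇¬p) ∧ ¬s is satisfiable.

S4-tableau for the formula:
1. ¬(◇◇¬p → ◇¬p) ∧ ¬s, w0
2. ¬(◇◇¬p → ◇¬p), w0   [∧-rule on 1]
3. ¬s, w0   [∧-rule on 1]
4. ◇◇¬p, w0   [¬→-rule on 2]
5. ¬◇¬p, w0   [¬→-rule on 2]
6. p, w0   [¬◇-rule on 5 via w0Rw0]
7. ◇¬p, w1   [◇-rule on 4: fresh world w1, w0Rw1]
8. p, w1   [¬◇-rule on 5 via w0Rw1]
9. ¬p, w2   [◇-rule on 7: fresh world w2, w1Rw2]
10. p, w2   [¬◇-rule on 5 via w0Rw2]
Accessibility: w0Rw0, w0Rw1, w0Rw2, w1Rw1, w1Rw2, w2Rw2
Branch closes: p and ¬p both at w2.
Every branch closes (one shown): unsatisfiable in S4, hence also in S5 (every S5-frame is an S4-frame).
T-tableau for the formula:
1. ¬(◇◇¬p → ◇¬p) ∧ ¬s, w0
2. ¬(◇◇¬p → ◇¬p), w0   [∧-rule on 1]
3. ¬s, w0   [∧-rule on 1]
4. ◇◇¬p, w0   [¬→-rule on 2]
5. ¬◇¬p, w0   [¬→-rule on 2]
6. p, w0   [¬◇-rule on 5 via w0Rw0]
7. ◇¬p, w1   [◇-rule on 4: fresh world w1, w0Rw1]
8. p, w1   [¬◇-rule on 5 via w0Rw1]
9. ¬p, w2   [◇-rule on 7: fresh world w2, w1Rw2]
Accessibility: w0Rw0, w0Rw1, w1Rw1, w1Rw2, w2Rw2
Complete open branch: satisfiable in T, hence also in K (this T-model is also a K-model).

K, T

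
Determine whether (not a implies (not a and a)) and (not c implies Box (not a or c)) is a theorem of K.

Tableau for the negation not ((not a implies (not a and a)) and (not c implies Box (not a or c))):
1. not ((not a implies (not a and a)) and (not c implies Box (not a or c))), w0
2. not (not c implies Box (not a or c)), w0   [neg-and-rule on 1 (branches; this branch)]
3. not c, w0   [neg-implies-rule on 2]
4. not Box (not a or c), w0   [neg-implies-rule on 2]
5. not (not a or c), w1   [neg-Box-rule on 4: fresh world w1, w0Rw1]
6. a, w1   [neg-or-rule on 5]
7. not c, w1   [neg-or-rule on 5]
Accessibility: w0Rw1
The negation has an open branch (countermodel exists).

Not valid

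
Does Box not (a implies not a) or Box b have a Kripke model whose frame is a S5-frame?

1. Box not (a implies not a) or Box b, w0
2. Box b, w0
3. b, w0
Accessibility: w0Rw0

Satisfiable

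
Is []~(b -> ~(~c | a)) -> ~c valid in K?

No, not valid

Tableau for the negation ~([]~(b -> ~(~c | a)) -> ~c):
1. ~([]~(b -> ~(~c | a)) -> ~c), u
2. []~(b -> ~(~c | a)), u
3. c, u
The negation has an open branch (countermodel exists).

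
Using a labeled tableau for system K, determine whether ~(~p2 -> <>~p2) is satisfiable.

Yes, satisfiable

1. ~(~p2 -> <>~p2), 0
2. ~p2, 0
3. ~<>~p2, 0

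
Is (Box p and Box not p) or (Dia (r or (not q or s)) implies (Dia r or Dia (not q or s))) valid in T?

Valid

Tableau for the negation not ((Box p and Box not p) or (Dia (r or (not q or s)) implies (Dia r or Dia (not q or s)))):
1. not ((Box p and Box not p) or (Dia (r or (not q or s)) implies (Dia r or Dia (not q or s)))), w0
2. not (Box p and Box not p), w0
3. not (Dia (r or (not q or s)) implies (Dia r or Dia (not q or s))), w0
4. Dia (r or (not q or s)), w0
5. not (Dia r or Dia (not q or s)), w0
6. not Dia r, w0
7. not Dia (not q or s), w0
8. not r, w0
9. not (not q or s), w0
10. q, w0
11. not s, w0
12. not Box not p, w0
13. r or (not q or s), w1
14. not r, w1
15. not (not q or s), w1
16. q, w1
17. not s, w1
18. not q or s, w1
19. s, w1
Accessibility: w0Rw0, w0Rw1, w1Rw1
Branch closes: s and not s both at w1.
All branches of the negation close; one closing branch shown above.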